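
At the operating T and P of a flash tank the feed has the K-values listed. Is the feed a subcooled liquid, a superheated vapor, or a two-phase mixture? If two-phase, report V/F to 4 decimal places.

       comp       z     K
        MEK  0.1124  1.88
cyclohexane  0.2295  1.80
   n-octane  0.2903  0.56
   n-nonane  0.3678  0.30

subcooled liquid

ΣzᵢKᵢ = 0.8973; Σzᵢ/Kᵢ = 1.9317.
Since ΣzᵢKᵢ < 1 the mixture is below its bubble point — single liquid phase.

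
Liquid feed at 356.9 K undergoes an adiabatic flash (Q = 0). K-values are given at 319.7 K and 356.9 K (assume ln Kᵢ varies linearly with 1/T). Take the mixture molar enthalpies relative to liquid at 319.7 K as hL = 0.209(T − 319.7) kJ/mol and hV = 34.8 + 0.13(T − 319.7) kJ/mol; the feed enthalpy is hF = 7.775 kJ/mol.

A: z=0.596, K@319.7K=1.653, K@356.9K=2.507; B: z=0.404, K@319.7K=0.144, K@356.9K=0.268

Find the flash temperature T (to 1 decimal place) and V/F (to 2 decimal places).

Adiabatic flash: solve Rachford–Rice at each trial T, then check hF = ψ·hV(T) + (1−ψ)·hL(T).
  T = 319.7 K: K = (1.653, 0.144), RR gives ψ = 0.078, H_out = 2.700 kJ/mol
  T = 356.9 K: K = (2.507, 0.268), RR gives ψ = 0.546, H_out = 25.175 kJ/mol
  T = 338.3 K: K = (2.059, 0.200), RR gives ψ = 0.363, H_out = 16.000 kJ/mol
  T = 329.0 K: K = (1.851, 0.170), RR gives ψ = 0.244, H_out = 10.239 kJ/mol
  T = 324.4 K: K = (1.752, 0.157), RR gives ψ = 0.169, H_out = 6.815 kJ/mol
  T = 326.7 K: K = (1.801, 0.164), RR gives ψ = 0.208, H_out = 8.589 kJ/mol
Linear interpolation between T = 324.4 (H_out = 6.815) and T = 326.7 (H_out = 8.589) on hF = 7.775 gives T ≈ 325.6 K, at which ψ = 0.19.

T = 325.6 K, V/F = 0.19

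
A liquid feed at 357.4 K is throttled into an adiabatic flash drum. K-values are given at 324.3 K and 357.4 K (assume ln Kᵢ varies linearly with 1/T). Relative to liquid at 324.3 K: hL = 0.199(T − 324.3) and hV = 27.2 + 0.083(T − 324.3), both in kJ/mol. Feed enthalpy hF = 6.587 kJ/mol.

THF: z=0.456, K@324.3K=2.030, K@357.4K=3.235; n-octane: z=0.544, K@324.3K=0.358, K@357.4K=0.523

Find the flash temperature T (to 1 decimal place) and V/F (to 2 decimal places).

Adiabatic flash: solve Rachford–Rice at each trial T, then check hF = ψ·hV(T) + (1−ψ)·hL(T).
  T = 324.3 K: K = (2.030, 0.358), RR gives ψ = 0.182, H_out = 4.954 kJ/mol
  T = 357.4 K: K = (3.235, 0.523), RR gives ψ = 0.713, H_out = 23.233 kJ/mol
  T = 340.9 K: K = (2.594, 0.437), RR gives ψ = 0.469, H_out = 15.145 kJ/mol
  T = 332.6 K: K = (2.302, 0.396), RR gives ψ = 0.338, H_out = 10.510 kJ/mol
  T = 328.5 K: K = (2.165, 0.377), RR gives ψ = 0.265, H_out = 7.920 kJ/mol
  T = 326.4 K: K = (2.097, 0.368), RR gives ψ = 0.225, H_out = 6.484 kJ/mol
  T = 327.4 K: K = (2.129, 0.372), RR gives ψ = 0.244, H_out = 7.178 kJ/mol
Linear interpolation between T = 326.4 (H_out = 6.484) and T = 327.4 (H_out = 7.178) on hF = 6.587 gives T ≈ 326.5 K, at which ψ = 0.23.

T = 326.5 K, V/F = 0.23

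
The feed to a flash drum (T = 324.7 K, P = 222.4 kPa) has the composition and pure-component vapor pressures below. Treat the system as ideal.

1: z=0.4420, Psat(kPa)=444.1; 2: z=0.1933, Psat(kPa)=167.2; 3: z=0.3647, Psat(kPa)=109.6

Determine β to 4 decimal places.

β = 0.4775

Raoult's law: Kᵢ = Pᵢˢᵃᵗ/P = Pᵢˢᵃᵗ/222.4.
  K_1 = 444.1/222.4 = 1.996853, K_2 = 167.2/222.4 = 0.751799, K_3 = 109.6/222.4 = 0.492806
Let β = V/F and solve Σ zᵢ(Kᵢ−1)/(1+β(Kᵢ−1)) = 0.
Check two-phase: ΣzᵢKᵢ = 1.2077 > 1 and Σzᵢ/Kᵢ = 1.2185 > 1, so g(0) = 0.2077 > 0 and g(1) = -0.2185 < 0.
Newton iteration, β⁰ = 0.35:
  β = 0.3500: g = 0.04920, g' = -0.3944 → β = 0.4748
  β = 0.4748: g = 0.00104, g' = -0.3804 → β = 0.4775
Converged at β = 0.4775.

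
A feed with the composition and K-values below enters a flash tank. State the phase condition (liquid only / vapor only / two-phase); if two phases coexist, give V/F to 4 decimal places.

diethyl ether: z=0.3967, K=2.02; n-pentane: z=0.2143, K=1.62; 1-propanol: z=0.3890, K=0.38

ΣzᵢKᵢ = 1.2963; Σzᵢ/Kᵢ = 1.3524.
Both exceed 1, so a two-phase solution exists.
Let ψ = V/F and solve Σ zᵢ(Kᵢ−1)/(1+ψ(Kᵢ−1)) = 0.
Iterate (Newton) starting at ψ = 0.34:
  ψ = 0.3400: g = 0.10457, g' = -0.5238 → ψ = 0.5396
  ψ = 0.5396: g = -0.00191, g' = -0.5557 → ψ = 0.5362
Converged at ψ = 0.5362.

two-phase, V/F = 0.5362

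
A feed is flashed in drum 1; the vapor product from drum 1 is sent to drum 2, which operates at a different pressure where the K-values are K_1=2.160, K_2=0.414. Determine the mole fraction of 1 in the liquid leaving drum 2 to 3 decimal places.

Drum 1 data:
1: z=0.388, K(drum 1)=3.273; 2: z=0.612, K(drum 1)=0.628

Drum 1:
Let ψ₁ = V/F and solve Σ zᵢ(Kᵢ−1)/(1+ψ₁(Kᵢ−1)) = 0.
g(0) = ΣzᵢKᵢ − 1 = 0.654 and g(1) = 1 − Σzᵢ/Kᵢ = -0.093, so a root lies in (0, 1).
Binary case is linear: z₁(K₁−1)(1+ψ₁(K₂−1)) + z₂(K₂−1)(1+ψ₁(K₁−1)) = 0
⇒ ψ₁ = [z₁(K₁−1)+z₂(K₂−1)] / [−(K₁−1)(K₂−1)] = 0.6543/0.8456 = 0.774
Drum-1 compositions:
  1: x = 0.141, y = 0.460
  2: x = 0.859, y = 0.540
Drum-2 feed = drum-1 vapor: z₂ = (0.4603, 0.5397).
Drum 2:
Let ψ₂ = V/F and solve Σ zᵢ(Kᵢ−1)/(1+ψ₂(Kᵢ−1)) = 0.
g(0) = ΣzᵢKᵢ − 1 = 0.218 and g(1) = 1 − Σzᵢ/Kᵢ = -0.517, so a root lies in (0, 1).
Binary case is linear: z₁(K₁−1)(1+ψ₂(K₂−1)) + z₂(K₂−1)(1+ψ₂(K₁−1)) = 0
⇒ ψ₂ = [z₁(K₁−1)+z₂(K₂−1)] / [−(K₁−1)(K₂−1)] = 0.2177/0.6798 = 0.320
  1: x = 0.336, y = 0.725
  2: x = 0.664, y = 0.275

x_1 (drum 2) = 0.336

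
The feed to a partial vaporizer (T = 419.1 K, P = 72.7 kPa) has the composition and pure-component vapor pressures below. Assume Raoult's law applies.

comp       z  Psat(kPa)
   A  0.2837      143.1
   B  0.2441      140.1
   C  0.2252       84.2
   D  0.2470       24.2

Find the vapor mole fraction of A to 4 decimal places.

y_A = 0.3251

Raoult's law: Kᵢ = Pᵢˢᵃᵗ/P = Pᵢˢᵃᵗ/72.7.
  K_A = 143.1/72.7 = 1.968363, K_B = 140.1/72.7 = 1.927098, K_C = 84.2/72.7 = 1.158184, K_D = 24.2/72.7 = 0.332875
Let ψ = V/F and solve Σ zᵢ(Kᵢ−1)/(1+ψ(Kᵢ−1)) = 0.
g(0) = ΣzᵢKᵢ − 1 = 0.3719 and g(1) = 1 − Σzᵢ/Kᵢ = -0.2073, so a root lies in (0, 1).
Newton–Raphson from ψ = 0.5:
  ψ = 0.5000: g = 0.12549, g' = -0.4711 → ψ = 0.7664
  ψ = 0.7664: g = -0.01540, g' = -0.6241 → ψ = 0.7417
  ψ = 0.7417: g = -0.00032, g' = -0.5990 → ψ = 0.7412
Converged at ψ = 0.7412.
Compositions from xᵢ = zᵢ/(1+ψ(Kᵢ−1)), yᵢ = Kᵢxᵢ:
  A: x = 0.1652, y = 0.3251
  B: x = 0.1447, y = 0.2788
  C: x = 0.2016, y = 0.2335
  D: x = 0.4886, y = 0.1626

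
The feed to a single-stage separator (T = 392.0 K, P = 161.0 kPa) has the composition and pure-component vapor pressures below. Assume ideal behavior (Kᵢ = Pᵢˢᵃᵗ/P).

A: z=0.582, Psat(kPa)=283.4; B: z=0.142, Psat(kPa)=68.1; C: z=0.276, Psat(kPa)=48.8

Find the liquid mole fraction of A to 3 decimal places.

Raoult's law: Kᵢ = Pᵢˢᵃᵗ/P = Pᵢˢᵃᵗ/161.0.
  K_A = 283.4/161.0 = 1.76025, K_B = 68.1/161.0 = 0.42298, K_C = 48.8/161.0 = 0.30311
Newton iteration, V/F⁰ = 0.46:
  V/F = 0.460: g = -0.0668, g' = -0.563 → V/F = 0.341
  V/F = 0.341: g = -0.0031, g' = -0.516 → V/F = 0.335
Converged at V/F = 0.335.
Compositions from xᵢ = zᵢ/(1+V/F(Kᵢ−1)), yᵢ = Kᵢxᵢ:
  A: x = 0.464, y = 0.816
  B: x = 0.176, y = 0.074
  C: x = 0.360, y = 0.109

x_A = 0.464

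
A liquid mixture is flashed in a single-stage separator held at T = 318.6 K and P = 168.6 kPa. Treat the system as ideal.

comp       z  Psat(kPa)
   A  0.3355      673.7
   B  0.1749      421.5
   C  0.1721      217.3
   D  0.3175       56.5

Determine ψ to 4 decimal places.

Raoult's law: Kᵢ = Pᵢˢᵃᵗ/P = Pᵢˢᵃᵗ/168.6.
  K_A = 673.7/168.6 = 3.995848, K_B = 421.5/168.6 = 2.500000, K_C = 217.3/168.6 = 1.288849, K_D = 56.5/168.6 = 0.335113
Newton–Raphson from ψ = 0.5:
  ψ = 0.5000: g = 0.27950, g' = -0.9370 → ψ = 0.7983
  ψ = 0.7983: g = 0.00625, g' = -0.9902 → ψ = 0.8046
Converged at ψ = 0.8046.

ψ = 0.8046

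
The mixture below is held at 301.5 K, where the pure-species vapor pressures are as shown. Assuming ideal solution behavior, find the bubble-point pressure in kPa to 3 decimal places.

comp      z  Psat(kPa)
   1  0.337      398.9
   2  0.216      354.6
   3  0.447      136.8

At the bubble point ψ → 0, so ΣzᵢKᵢ = 1 with Kᵢ = Pᵢˢᵃᵗ/P ⇒ P = ΣzᵢPᵢˢᵃᵗ.
P = 0.337·398.9 + 0.216·354.6 + 0.447·136.8 = 272.173 kPa

Pbub = 272.173 kPa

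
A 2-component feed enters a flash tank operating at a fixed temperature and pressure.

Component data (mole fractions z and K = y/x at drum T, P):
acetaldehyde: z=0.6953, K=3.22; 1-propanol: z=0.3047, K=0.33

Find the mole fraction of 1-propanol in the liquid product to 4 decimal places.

Material balance + equilibrium reduce to Σ zᵢ(Kᵢ−1)/(1+β(Kᵢ−1)) = 0.
Feasibility: ΣzᵢKᵢ = 2.3394, Σzᵢ/Kᵢ = 1.1393 — both > 1, two phases present.
Binary case is linear: z₁(K₁−1)(1+β(K₂−1)) + z₂(K₂−1)(1+β(K₁−1)) = 0
⇒ β = [z₁(K₁−1)+z₂(K₂−1)] / [−(K₁−1)(K₂−1)] = 1.33942/1.48740 = 0.9005
Compositions from xᵢ = zᵢ/(1+β(Kᵢ−1)), yᵢ = Kᵢxᵢ:
  acetaldehyde: x = 0.2318, y = 0.7465
  1-propanol: x = 0.7682, y = 0.2535

x_1-propanol = 0.7682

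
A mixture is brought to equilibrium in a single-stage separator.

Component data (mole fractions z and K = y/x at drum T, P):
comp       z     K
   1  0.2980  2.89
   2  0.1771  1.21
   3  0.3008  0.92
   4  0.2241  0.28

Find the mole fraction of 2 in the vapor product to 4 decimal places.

Material balance + equilibrium reduce to Σ zᵢ(Kᵢ−1)/(1+β(Kᵢ−1)) = 0.
Check two-phase: ΣzᵢKᵢ = 1.4150 > 1 and Σzᵢ/Kᵢ = 1.3768 > 1, so g(0) = 0.4150 > 0 and g(1) = -0.3768 < 0.
Newton iteration, β⁰ = 0.57:
  β = 0.5700: g = 0.00547, g' = -0.5892 → β = 0.5793
Converged at β = 0.5793.
Compositions from xᵢ = zᵢ/(1+β(Kᵢ−1)), yᵢ = Kᵢxᵢ:
  1: x = 0.1423, y = 0.4111
  2: x = 0.1579, y = 0.1911
  3: x = 0.3154, y = 0.2902
  4: x = 0.3844, y = 0.1076

y_2 = 0.1911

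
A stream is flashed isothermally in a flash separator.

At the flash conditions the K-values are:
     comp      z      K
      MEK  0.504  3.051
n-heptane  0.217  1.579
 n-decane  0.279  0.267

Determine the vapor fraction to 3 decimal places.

Let ψ = V/F and solve Σ zᵢ(Kᵢ−1)/(1+ψ(Kᵢ−1)) = 0.
g(0) = ΣzᵢKᵢ − 1 = 0.955 and g(1) = 1 − Σzᵢ/Kᵢ = -0.348, so a root lies in (0, 1).
Newton iteration, ψ⁰ = 0.5:
  ψ = 0.500: g = 0.2850, g' = -0.934 → ψ = 0.805
  ψ = 0.805: g = -0.0234, g' = -1.228 → ψ = 0.786
Converged at ψ = 0.786.

ψ = 0.786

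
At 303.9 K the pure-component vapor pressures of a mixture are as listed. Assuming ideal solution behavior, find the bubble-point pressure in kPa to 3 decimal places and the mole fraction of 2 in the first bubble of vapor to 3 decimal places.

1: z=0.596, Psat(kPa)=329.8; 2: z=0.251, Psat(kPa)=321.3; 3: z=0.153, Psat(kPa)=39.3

At the bubble point ψ → 0, so ΣzᵢKᵢ = 1 with Kᵢ = Pᵢˢᵃᵗ/P ⇒ P = ΣzᵢPᵢˢᵃᵗ.
P = 0.596·329.8 + 0.251·321.3 + 0.153·39.3 = 283.220 kPa
yᵢ = zᵢPᵢˢᵃᵗ/P ⇒ y_2 = 0.251·321.3/283.220 = 0.285

Pbub = 283.220 kPa, y_2 = 0.285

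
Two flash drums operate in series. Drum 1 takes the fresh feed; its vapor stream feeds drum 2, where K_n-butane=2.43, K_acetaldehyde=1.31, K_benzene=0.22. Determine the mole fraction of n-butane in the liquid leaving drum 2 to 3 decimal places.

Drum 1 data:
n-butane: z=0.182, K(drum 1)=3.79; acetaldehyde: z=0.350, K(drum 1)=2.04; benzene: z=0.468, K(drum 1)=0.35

Drum 1:
Let ψ₁ = V/F and solve Σ zᵢ(Kᵢ−1)/(1+ψ₁(Kᵢ−1)) = 0.
Check two-phase: ΣzᵢKᵢ = 1.568 > 1 and Σzᵢ/Kᵢ = 1.557 > 1, so g(0) = 0.568 > 0 and g(1) = -0.557 < 0.
Newton–Raphson from ψ₁ = 0.5:
  ψ₁ = 0.500: g = 0.0008, g' = -0.845 → ψ₁ = 0.501
Converged at ψ₁ = 0.501.
Drum-1 compositions:
  n-butane: x = 0.076, y = 0.288
  acetaldehyde: x = 0.230, y = 0.469
  benzene: x = 0.694, y = 0.243
Drum-2 feed = drum-1 vapor: z₂ = (0.2877, 0.4694, 0.2429).
Drum 2:
Iterate (Newton) starting at ψ₂ = 0.43:
  ψ₂ = 0.430: g = 0.0981, g' = -0.595 → ψ₂ = 0.595
  ψ₂ = 0.595: g = -0.0082, g' = -0.718 → ψ₂ = 0.583
Converged at ψ₂ = 0.583.
  n-butane: x = 0.157, y = 0.381
  acetaldehyde: x = 0.398, y = 0.521
  benzene: x = 0.446, y = 0.098

x_n-butane (drum 2) = 0.157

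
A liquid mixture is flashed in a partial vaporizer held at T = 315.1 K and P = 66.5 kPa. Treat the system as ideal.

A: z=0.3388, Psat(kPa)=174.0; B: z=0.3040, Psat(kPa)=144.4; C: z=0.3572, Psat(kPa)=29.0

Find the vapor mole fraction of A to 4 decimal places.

y_A = 0.3654

Raoult's law: Kᵢ = Pᵢˢᵃᵗ/P = Pᵢˢᵃᵗ/66.5.
  K_A = 174.0/66.5 = 2.616541, K_B = 144.4/66.5 = 2.171429, K_C = 29.0/66.5 = 0.436090
Material balance + equilibrium reduce to Σ zᵢ(Kᵢ−1)/(1+ψ(Kᵢ−1)) = 0.
Check two-phase: ΣzᵢKᵢ = 1.7024 > 1 and Σzᵢ/Kᵢ = 1.0886 > 1, so g(0) = 0.7024 > 0 and g(1) = -0.0886 < 0.
Newton–Raphson from ψ = 0.55:
  ψ = 0.5500: g = 0.21451, g' = -0.6411 → ψ = 0.8846
  ψ = 0.8846: g = -0.00165, g' = -0.7028 → ψ = 0.8823
Converged at ψ = 0.8823.
Compositions from xᵢ = zᵢ/(1+ψ(Kᵢ−1)), yᵢ = Kᵢxᵢ:
  A: x = 0.1396, y = 0.3654
  B: x = 0.1495, y = 0.3246
  C: x = 0.7109, y = 0.3100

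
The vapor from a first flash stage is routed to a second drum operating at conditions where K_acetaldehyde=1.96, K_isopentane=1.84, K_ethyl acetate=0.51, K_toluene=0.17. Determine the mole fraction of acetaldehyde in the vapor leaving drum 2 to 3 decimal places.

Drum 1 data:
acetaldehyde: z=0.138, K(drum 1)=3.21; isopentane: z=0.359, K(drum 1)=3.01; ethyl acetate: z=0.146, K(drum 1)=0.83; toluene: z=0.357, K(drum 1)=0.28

Drum 1:
Iterate (Newton) starting at ψ₁ = 0.5:
  ψ₁ = 0.500: g = 0.0760, g' = -0.970 → ψ₁ = 0.578
Converged at ψ₁ = 0.578.
Drum-1 compositions:
  acetaldehyde: x = 0.061, y = 0.195
  isopentane: x = 0.166, y = 0.500
  ethyl acetate: x = 0.162, y = 0.134
  toluene: x = 0.611, y = 0.171
Drum-2 feed = drum-1 vapor: z₂ = (0.1945, 0.4999, 0.1344, 0.1712).
Drum 2:
Let ψ₂ = V/F and solve Σ zᵢ(Kᵢ−1)/(1+ψ₂(Kᵢ−1)) = 0.
Check two-phase: ΣzᵢKᵢ = 1.399 > 1 and Σzᵢ/Kᵢ = 1.641 > 1, so g(0) = 0.399 > 0 and g(1) = -0.641 < 0.
Newton iteration, ψ₂⁰ = 0.5:
  ψ₂ = 0.500: g = 0.0918, g' = -0.658 → ψ₂ = 0.639
  ψ₂ = 0.639: g = -0.0098, g' = -0.822 → ψ₂ = 0.628
  ψ₂ = 0.628: g = -0.0001, g' = -0.802 → ψ₂ = 0.627
Converged at ψ₂ = 0.627.
  acetaldehyde: x = 0.121, y = 0.238
  isopentane: x = 0.327, y = 0.602
  ethyl acetate: x = 0.194, y = 0.099
  toluene: x = 0.357, y = 0.061

y_acetaldehyde (drum 2) = 0.238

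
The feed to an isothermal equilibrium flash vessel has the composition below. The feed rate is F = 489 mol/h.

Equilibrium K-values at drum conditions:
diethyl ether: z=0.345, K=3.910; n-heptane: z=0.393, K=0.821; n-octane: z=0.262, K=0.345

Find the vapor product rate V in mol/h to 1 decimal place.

V = 296.2 mol/h

Material balance + equilibrium reduce to Σ zᵢ(Kᵢ−1)/(1+ψ(Kᵢ−1)) = 0.
g(0) = ΣzᵢKᵢ − 1 = 0.762 and g(1) = 1 − Σzᵢ/Kᵢ = -0.326, so a root lies in (0, 1).
Iterate (Newton) starting at ψ = 0.5:
  ψ = 0.500: g = 0.0765, g' = -0.748 → ψ = 0.602
  ψ = 0.602: g = 0.0025, g' = -0.708 → ψ = 0.606
Converged at ψ = 0.606.
Then V = ψ·F = 0.6058·489 = 296.2 mol/h and L = F − V = 192.8 mol/h.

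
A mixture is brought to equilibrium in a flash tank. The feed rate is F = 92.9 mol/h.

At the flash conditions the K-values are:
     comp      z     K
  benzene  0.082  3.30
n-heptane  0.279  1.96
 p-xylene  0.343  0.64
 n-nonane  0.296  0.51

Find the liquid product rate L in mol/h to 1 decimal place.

Let β = V/F and solve Σ zᵢ(Kᵢ−1)/(1+β(Kᵢ−1)) = 0.
Feasibility: ΣzᵢKᵢ = 1.188, Σzᵢ/Kᵢ = 1.284 — both > 1, two phases present.
Iterate (Newton) starting at β = 0.5:
  β = 0.500: g = -0.0740, g' = -0.402 → β = 0.316
  β = 0.316: g = 0.0038, g' = -0.453 → β = 0.324
Converged at β = 0.324.
Then V = β·F = 0.3244·92.9 = 30.1 mol/h and L = F − V = 62.8 mol/h.

L = 62.8 mol/h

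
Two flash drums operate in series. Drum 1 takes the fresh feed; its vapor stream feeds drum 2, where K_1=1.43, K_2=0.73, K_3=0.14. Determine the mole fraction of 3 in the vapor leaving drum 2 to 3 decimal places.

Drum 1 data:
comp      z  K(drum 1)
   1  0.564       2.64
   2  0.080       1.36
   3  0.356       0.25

Drum 1:
Rachford–Rice: g(ψ₁) = Σ zᵢ(Kᵢ−1)/(1+ψ₁(Kᵢ−1)) = 0.
Feasibility: ΣzᵢKᵢ = 1.687, Σzᵢ/Kᵢ = 1.696 — both > 1, two phases present.
Iterate (Newton) starting at ψ₁ = 0.5:
  ψ₁ = 0.500: g = 0.1054, g' = -0.978 → ψ₁ = 0.608
  ψ₁ = 0.608: g = -0.0038, g' = -1.064 → ψ₁ = 0.604
Converged at ψ₁ = 0.604.
Drum-1 compositions:
  1: x = 0.283, y = 0.748
  2: x = 0.066, y = 0.089
  3: x = 0.651, y = 0.163
Drum-2 feed = drum-1 vapor: z₂ = (0.7479, 0.0894, 0.1628).
Drum 2:
Material balance + equilibrium reduce to Σ zᵢ(Kᵢ−1)/(1+ψ₂(Kᵢ−1)) = 0.
g(0) = ΣzᵢKᵢ − 1 = 0.157 and g(1) = 1 − Σzᵢ/Kᵢ = -0.808, so a root lies in (0, 1).
Newton–Raphson from ψ₂ = 0.5:
  ψ₂ = 0.500: g = -0.0088, g' = -0.473 → ψ₂ = 0.481
Converged at ψ₂ = 0.481.
  1: x = 0.620, y = 0.886
  2: x = 0.103, y = 0.075
  3: x = 0.278, y = 0.039

y_3 (drum 2) = 0.039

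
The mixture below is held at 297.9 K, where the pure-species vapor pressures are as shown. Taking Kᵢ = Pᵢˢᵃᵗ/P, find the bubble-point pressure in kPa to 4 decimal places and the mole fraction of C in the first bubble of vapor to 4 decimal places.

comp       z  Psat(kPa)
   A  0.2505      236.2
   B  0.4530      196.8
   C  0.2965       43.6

At the bubble point ψ → 0, so ΣzᵢKᵢ = 1 with Kᵢ = Pᵢˢᵃᵗ/P ⇒ P = ΣzᵢPᵢˢᵃᵗ.
P = 0.2505·236.2 + 0.4530·196.8 + 0.2965·43.6 = 161.2459 kPa
yᵢ = zᵢPᵢˢᵃᵗ/P ⇒ y_C = 0.2965·43.6/161.2459 = 0.0802

Pbub = 161.2459 kPa, y_C = 0.0802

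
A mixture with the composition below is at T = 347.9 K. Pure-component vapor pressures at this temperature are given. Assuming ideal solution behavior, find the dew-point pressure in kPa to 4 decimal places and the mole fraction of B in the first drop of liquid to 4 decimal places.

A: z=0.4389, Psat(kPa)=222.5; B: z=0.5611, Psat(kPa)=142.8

Pdew = 169.4382 kPa, x_B = 0.6658

At the dew point ψ → 1, so Σzᵢ/Kᵢ = 1 with Kᵢ = Pᵢˢᵃᵗ/P ⇒ 1/P = Σzᵢ/Pᵢˢᵃᵗ.
1/P = 0.4389/222.5 + 0.5611/142.8 = 0.0059019 ⇒ P = 169.4382 kPa
xᵢ = zᵢP/Pᵢˢᵃᵗ ⇒ x_B = 0.5611·169.4382/142.8 = 0.6658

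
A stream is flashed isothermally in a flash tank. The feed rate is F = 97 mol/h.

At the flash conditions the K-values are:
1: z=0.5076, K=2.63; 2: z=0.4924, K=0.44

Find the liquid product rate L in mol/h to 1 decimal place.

Rachford–Rice: g(V/F) = Σ zᵢ(Kᵢ−1)/(1+V/F(Kᵢ−1)) = 0.
g(0) = ΣzᵢKᵢ − 1 = 0.5516 and g(1) = 1 − Σzᵢ/Kᵢ = -0.3121, so a root lies in (0, 1).
Newton iteration, V/F⁰ = 0.45:
  V/F = 0.4500: g = 0.10865, g' = -0.7248 → V/F = 0.5999
  V/F = 0.5999: g = 0.00308, g' = -0.6949 → V/F = 0.6043
Converged at V/F = 0.6043.
Then V = V/F·F = 0.6043·97 = 58.6 mol/h and L = F − V = 38.4 mol/h.

L = 38.4 mol/h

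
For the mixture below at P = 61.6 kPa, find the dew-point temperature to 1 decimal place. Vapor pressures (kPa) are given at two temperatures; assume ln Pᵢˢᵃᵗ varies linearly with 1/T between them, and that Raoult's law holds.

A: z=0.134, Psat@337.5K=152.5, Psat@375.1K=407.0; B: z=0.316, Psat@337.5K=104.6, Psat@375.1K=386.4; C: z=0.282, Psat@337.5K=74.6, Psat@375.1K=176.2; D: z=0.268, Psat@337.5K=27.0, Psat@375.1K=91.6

T = 339.9 K

Dew-point temperature: Σzᵢ·P/Pᵢˢᵃᵗ(T) = 1. Interpolate ln Pᵢˢᵃᵗ = aᵢ + bᵢ/T.
  T = 337.5 K: ΣzᵢP/Pᵢˢᵃᵗ = 1.0845
  T = 375.1 K: ΣzᵢP/Pᵢˢᵃᵗ = 0.3495
  T = 356.3 K: ΣzᵢP/Pᵢˢᵃᵗ = 0.5954
  T = 346.9 K: ΣzᵢP/Pᵢˢᵃᵗ = 0.7963
  T = 342.2 K: ΣzᵢP/Pᵢˢᵃᵗ = 0.9271
  T = 339.9 K: ΣzᵢP/Pᵢˢᵃᵗ = 1.0004
Interpolating between 339.9 K and 342.2 K gives T ≈ 339.9 K.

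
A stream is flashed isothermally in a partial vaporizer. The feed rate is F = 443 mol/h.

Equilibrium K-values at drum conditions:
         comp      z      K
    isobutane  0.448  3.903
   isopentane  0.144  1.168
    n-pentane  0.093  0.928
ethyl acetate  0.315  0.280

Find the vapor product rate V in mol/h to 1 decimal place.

Material balance + equilibrium reduce to Σ zᵢ(Kᵢ−1)/(1+V/F(Kᵢ−1)) = 0.
g(0) = ΣzᵢKᵢ − 1 = 1.091 and g(1) = 1 − Σzᵢ/Kᵢ = -0.463, so a root lies in (0, 1).
Iterate (Newton) starting at V/F = 0.5:
  V/F = 0.500: g = 0.1915, g' = -1.031 → V/F = 0.686
  V/F = 0.686: g = 0.0015, g' = -1.063 → V/F = 0.687
Converged at V/F = 0.687.
Then V = V/F·F = 0.6872·443 = 304.4 mol/h and L = F − V = 138.6 mol/h.

V = 304.4 mol/h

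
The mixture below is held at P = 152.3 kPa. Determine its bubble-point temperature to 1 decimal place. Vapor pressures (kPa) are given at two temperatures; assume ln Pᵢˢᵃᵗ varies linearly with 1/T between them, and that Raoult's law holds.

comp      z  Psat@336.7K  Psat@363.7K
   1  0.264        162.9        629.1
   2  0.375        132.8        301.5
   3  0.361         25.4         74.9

T = 346.3 K

Bubble-point temperature: ΣzᵢPᵢˢᵃᵗ(T) = P. Interpolate ln Pᵢˢᵃᵗ = aᵢ + bᵢ/T.
  T = 336.7 K: ΣzᵢPᵢˢᵃᵗ = 101.98 kPa
  T = 363.7 K: ΣzᵢPᵢˢᵃᵗ = 306.18 kPa
  T = 350.2 K: ΣzᵢPᵢˢᵃᵗ = 179.05 kPa
  T = 343.4 K: ΣzᵢPᵢˢᵃᵗ = 135.30 kPa
  T = 346.8 K: ΣzᵢPᵢˢᵃᵗ = 155.78 kPa
  T = 345.1 K: ΣzᵢPᵢˢᵃᵗ = 145.21 kPa
  T = 346.0 K: ΣzᵢPᵢˢᵃᵗ = 150.72 kPa
  T = 346.4 K: ΣzᵢPᵢˢᵃᵗ = 153.23 kPa
Interpolating between 346.0 K and 346.4 K gives T ≈ 346.3 K.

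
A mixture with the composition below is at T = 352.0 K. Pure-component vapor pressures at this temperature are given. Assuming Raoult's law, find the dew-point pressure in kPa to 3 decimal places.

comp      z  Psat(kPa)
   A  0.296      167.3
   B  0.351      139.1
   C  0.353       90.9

At the dew point ψ → 1, so Σzᵢ/Kᵢ = 1 with Kᵢ = Pᵢˢᵃᵗ/P ⇒ 1/P = Σzᵢ/Pᵢˢᵃᵗ.
1/P = 0.296/167.3 + 0.351/139.1 + 0.353/90.9 = 0.008176 ⇒ P = 122.309 kPa

Pdew = 122.309 kPa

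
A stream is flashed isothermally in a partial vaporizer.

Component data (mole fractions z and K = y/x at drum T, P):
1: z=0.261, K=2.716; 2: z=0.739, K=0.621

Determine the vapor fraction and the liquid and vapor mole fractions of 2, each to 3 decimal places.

ψ = 0.258, x_2 = 0.819, y_2 = 0.509

Binary case is linear: z₁(K₁−1)(1+ψ(K₂−1)) + z₂(K₂−1)(1+ψ(K₁−1)) = 0
⇒ ψ = [z₁(K₁−1)+z₂(K₂−1)] / [−(K₁−1)(K₂−1)] = 0.1678/0.6504 = 0.258
Compositions from xᵢ = zᵢ/(1+ψ(Kᵢ−1)), yᵢ = Kᵢxᵢ:
  1: x = 0.181, y = 0.491
  2: x = 0.819, y = 0.509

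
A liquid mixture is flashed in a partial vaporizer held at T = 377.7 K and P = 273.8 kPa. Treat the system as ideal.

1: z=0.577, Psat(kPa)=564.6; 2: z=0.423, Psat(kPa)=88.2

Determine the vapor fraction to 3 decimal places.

Raoult's law: Kᵢ = Pᵢˢᵃᵗ/P = Pᵢˢᵃᵗ/273.8.
  K_1 = 564.6/273.8 = 2.06209, K_2 = 88.2/273.8 = 0.32213
Rachford–Rice: g(ψ) = Σ zᵢ(Kᵢ−1)/(1+ψ(Kᵢ−1)) = 0.
g(0) = ΣzᵢKᵢ − 1 = 0.326 and g(1) = 1 − Σzᵢ/Kᵢ = -0.593, so a root lies in (0, 1).
Binary case is linear: z₁(K₁−1)(1+ψ(K₂−1)) + z₂(K₂−1)(1+ψ(K₁−1)) = 0
⇒ ψ = [z₁(K₁−1)+z₂(K₂−1)] / [−(K₁−1)(K₂−1)] = 0.3261/0.7200 = 0.453

ψ = 0.453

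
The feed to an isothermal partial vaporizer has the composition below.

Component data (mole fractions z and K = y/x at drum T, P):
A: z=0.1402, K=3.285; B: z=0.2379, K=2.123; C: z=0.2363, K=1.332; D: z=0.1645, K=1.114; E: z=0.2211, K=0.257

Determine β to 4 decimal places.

β = 0.7151

Let β = V/F and solve Σ zᵢ(Kᵢ−1)/(1+β(Kᵢ−1)) = 0.
Check two-phase: ΣzᵢKᵢ = 1.5204 > 1 and Σzᵢ/Kᵢ = 1.3401 > 1, so g(0) = 0.5204 > 0 and g(1) = -0.3401 < 0.
Newton iteration, β⁰ = 0.54:
  β = 0.5400: g = 0.11955, g' = -0.6240 → β = 0.7316
  β = 0.7316: g = -0.01291, g' = -0.7975 → β = 0.7154
  β = 0.7154: g = -0.00020, g' = -0.7727 → β = 0.7151
Converged at β = 0.7151.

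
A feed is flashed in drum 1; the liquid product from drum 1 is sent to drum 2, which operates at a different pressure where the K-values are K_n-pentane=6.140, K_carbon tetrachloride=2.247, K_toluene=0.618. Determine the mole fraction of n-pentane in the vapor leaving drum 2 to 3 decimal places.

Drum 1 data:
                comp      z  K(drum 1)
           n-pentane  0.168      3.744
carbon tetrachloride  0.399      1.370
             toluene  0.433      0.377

Drum 1:
Material balance + equilibrium reduce to Σ zᵢ(Kᵢ−1)/(1+ψ₁(Kᵢ−1)) = 0.
Check two-phase: ΣzᵢKᵢ = 1.339 > 1 and Σzᵢ/Kᵢ = 1.485 > 1, so g(0) = 0.339 > 0 and g(1) = -0.485 < 0.
Iterate (Newton) starting at ψ₁ = 0.5:
  ψ₁ = 0.500: g = -0.0729, g' = -0.618 → ψ₁ = 0.382
  ψ₁ = 0.382: g = 0.0003, g' = -0.633 → ψ₁ = 0.383
Converged at ψ₁ = 0.383.
Drum-1 compositions:
  n-pentane: x = 0.082, y = 0.307
  carbon tetrachloride: x = 0.350, y = 0.479
  toluene: x = 0.569, y = 0.214
Drum-2 feed = drum-1 liquid: z₂ = (0.0820, 0.3495, 0.5685).
Drum 2:
Material balance + equilibrium reduce to Σ zᵢ(Kᵢ−1)/(1+ψ₂(Kᵢ−1)) = 0.
Check two-phase: ΣzᵢKᵢ = 1.640 > 1 and Σzᵢ/Kᵢ = 1.089 > 1, so g(0) = 0.640 > 0 and g(1) = -0.089 < 0.
Iterate (Newton) starting at ψ₂ = 0.59:
  ψ₂ = 0.590: g = 0.0752, g' = -0.452 → ψ₂ = 0.756
  ψ₂ = 0.756: g = 0.0050, g' = -0.399 → ψ₂ = 0.769
Converged at ψ₂ = 0.769.
  n-pentane: x = 0.017, y = 0.102
  carbon tetrachloride: x = 0.178, y = 0.401
  toluene: x = 0.805, y = 0.498

y_n-pentane (drum 2) = 0.102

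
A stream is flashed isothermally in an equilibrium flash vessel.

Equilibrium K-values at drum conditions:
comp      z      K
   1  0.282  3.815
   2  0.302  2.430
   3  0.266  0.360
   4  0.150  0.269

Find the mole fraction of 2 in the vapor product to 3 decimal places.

y_2 = 0.379

Newton iteration, ψ⁰ = 0.4:
  ψ = 0.400: g = 0.2643, g' = -1.101 → ψ = 0.640
  ψ = 0.640: g = 0.0144, g' = -1.049 → ψ = 0.654
Converged at ψ = 0.654.
Compositions from xᵢ = zᵢ/(1+ψ(Kᵢ−1)), yᵢ = Kᵢxᵢ:
  1: x = 0.099, y = 0.379
  2: x = 0.156, y = 0.379
  3: x = 0.457, y = 0.165
  4: x = 0.287, y = 0.077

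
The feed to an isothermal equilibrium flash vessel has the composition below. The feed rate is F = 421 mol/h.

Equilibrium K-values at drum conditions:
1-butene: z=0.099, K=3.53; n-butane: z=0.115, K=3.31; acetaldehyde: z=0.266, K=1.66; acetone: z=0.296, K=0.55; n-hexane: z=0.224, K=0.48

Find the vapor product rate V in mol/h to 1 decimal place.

V = 240.1 mol/h

Rachford–Rice: g(V/F) = Σ zᵢ(Kᵢ−1)/(1+V/F(Kᵢ−1)) = 0.
Feasibility: ΣzᵢKᵢ = 1.442, Σzᵢ/Kᵢ = 1.228 — both > 1, two phases present.
Iterate (Newton) starting at V/F = 0.7:
  V/F = 0.700: g = -0.0656, g' = -0.504 → V/F = 0.570
Converged at V/F = 0.570.
Then V = V/F·F = 0.5702·421 = 240.1 mol/h and L = F − V = 180.9 mol/h.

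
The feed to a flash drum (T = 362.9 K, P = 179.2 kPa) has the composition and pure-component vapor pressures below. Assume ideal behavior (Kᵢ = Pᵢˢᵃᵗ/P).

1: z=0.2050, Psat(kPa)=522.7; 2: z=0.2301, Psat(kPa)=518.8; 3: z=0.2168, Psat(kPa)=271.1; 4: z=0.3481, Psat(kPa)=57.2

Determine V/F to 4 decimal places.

V/F = 0.6826

Raoult's law: Kᵢ = Pᵢˢᵃᵗ/P = Pᵢˢᵃᵗ/179.2.
  K_1 = 522.7/179.2 = 2.916853, K_2 = 518.8/179.2 = 2.895089, K_3 = 271.1/179.2 = 1.512835, K_4 = 57.2/179.2 = 0.319196
Material balance + equilibrium reduce to Σ zᵢ(Kᵢ−1)/(1+V/F(Kᵢ−1)) = 0.
Feasibility: ΣzᵢKᵢ = 1.7032, Σzᵢ/Kᵢ = 1.3836 — both > 1, two phases present.
Iterate (Newton) starting at V/F = 0.5:
  V/F = 0.5000: g = 0.15375, g' = -0.8212 → V/F = 0.6872
  V/F = 0.6872: g = -0.00417, g' = -0.8971 → V/F = 0.6826
Converged at V/F = 0.6826.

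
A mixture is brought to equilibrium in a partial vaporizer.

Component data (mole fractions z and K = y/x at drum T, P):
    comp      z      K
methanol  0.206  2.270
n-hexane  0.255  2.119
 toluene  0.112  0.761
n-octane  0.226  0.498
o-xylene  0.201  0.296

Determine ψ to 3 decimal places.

ψ = 0.404

Let ψ = V/F and solve Σ zᵢ(Kᵢ−1)/(1+ψ(Kᵢ−1)) = 0.
g(0) = ΣzᵢKᵢ − 1 = 0.265 and g(1) = 1 − Σzᵢ/Kᵢ = -0.491, so a root lies in (0, 1).
Newton iteration, ψ⁰ = 0.5:
  ψ = 0.500: g = -0.0573, g' = -0.603 → ψ = 0.405
  ψ = 0.405: g = -0.0009, g' = -0.589 → ψ = 0.404
Converged at ψ = 0.404.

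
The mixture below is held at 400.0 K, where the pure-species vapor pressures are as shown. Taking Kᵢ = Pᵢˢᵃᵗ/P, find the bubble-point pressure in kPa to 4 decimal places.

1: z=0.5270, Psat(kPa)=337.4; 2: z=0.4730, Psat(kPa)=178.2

At the bubble point ψ → 0, so ΣzᵢKᵢ = 1 with Kᵢ = Pᵢˢᵃᵗ/P ⇒ P = ΣzᵢPᵢˢᵃᵗ.
P = 0.5270·337.4 + 0.4730·178.2 = 262.0984 kPa

Pbub = 262.0984 kPa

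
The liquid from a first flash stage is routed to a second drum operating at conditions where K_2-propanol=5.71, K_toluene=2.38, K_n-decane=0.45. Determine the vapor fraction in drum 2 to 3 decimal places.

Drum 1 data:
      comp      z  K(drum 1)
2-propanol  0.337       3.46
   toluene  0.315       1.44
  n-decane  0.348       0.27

Drum 1:
Newton–Raphson from ψ₁ = 0.33:
  ψ₁ = 0.330: g = 0.2439, g' = -0.990 → ψ₁ = 0.576
  ψ₁ = 0.576: g = 0.0147, g' = -0.940 → ψ₁ = 0.592
Converged at ψ₁ = 0.592.
Drum-1 compositions:
  2-propanol: x = 0.137, y = 0.475
  toluene: x = 0.250, y = 0.360
  n-decane: x = 0.613, y = 0.165
Drum-2 feed = drum-1 liquid: z₂ = (0.1372, 0.2499, 0.6129).
Drum 2:
Rachford–Rice: g(ψ₂) = Σ zᵢ(Kᵢ−1)/(1+ψ₂(Kᵢ−1)) = 0.
g(0) = ΣzᵢKᵢ − 1 = 0.654 and g(1) = 1 − Σzᵢ/Kᵢ = -0.491, so a root lies in (0, 1).
Newton–Raphson from ψ₂ = 0.59:
  ψ₂ = 0.590: g = -0.1380, g' = -0.764 → ψ₂ = 0.409
  ψ₂ = 0.409: g = 0.0059, g' = -0.858 → ψ₂ = 0.416
Converged at ψ₂ = 0.416.
  2-propanol: x = 0.046, y = 0.265
  toluene: x = 0.159, y = 0.378
  n-decane: x = 0.795, y = 0.358

V/F (drum 2) = 0.416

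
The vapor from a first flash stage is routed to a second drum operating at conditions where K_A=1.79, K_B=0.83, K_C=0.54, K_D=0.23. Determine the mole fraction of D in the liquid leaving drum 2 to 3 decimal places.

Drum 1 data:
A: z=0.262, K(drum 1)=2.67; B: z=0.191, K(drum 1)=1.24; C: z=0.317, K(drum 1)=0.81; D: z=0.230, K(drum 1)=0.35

Drum 1:
Material balance + equilibrium reduce to Σ zᵢ(Kᵢ−1)/(1+ψ₁(Kᵢ−1)) = 0.
Feasibility: ΣzᵢKᵢ = 1.274, Σzᵢ/Kᵢ = 1.301 — both > 1, two phases present.
Newton–Raphson from ψ₁ = 0.42:
  ψ₁ = 0.420: g = 0.0277, g' = -0.459 → ψ₁ = 0.480
  ψ₁ = 0.480: g = 0.0002, g' = -0.453 → ψ₁ = 0.481
Converged at ψ₁ = 0.481.
Drum-1 compositions:
  A: x = 0.145, y = 0.388
  B: x = 0.171, y = 0.212
  C: x = 0.349, y = 0.283
  D: x = 0.335, y = 0.117
Drum-2 feed = drum-1 vapor: z₂ = (0.3880, 0.2123, 0.2826, 0.1171).
Drum 2:
Rachford–Rice: g(ψ₂) = Σ zᵢ(Kᵢ−1)/(1+ψ₂(Kᵢ−1)) = 0.
g(0) = ΣzᵢKᵢ − 1 = 0.050 and g(1) = 1 − Σzᵢ/Kᵢ = -0.505, so a root lies in (0, 1).
Newton–Raphson from ψ₂ = 0.5:
  ψ₂ = 0.500: g = -0.1352, g' = -0.416 → ψ₂ = 0.175
  ψ₂ = 0.175: g = -0.0136, g' = -0.357 → ψ₂ = 0.137
Converged at ψ₂ = 0.137.
  A: x = 0.350, y = 0.627
  B: x = 0.217, y = 0.180
  C: x = 0.302, y = 0.163
  D: x = 0.131, y = 0.030

x_D (drum 2) = 0.131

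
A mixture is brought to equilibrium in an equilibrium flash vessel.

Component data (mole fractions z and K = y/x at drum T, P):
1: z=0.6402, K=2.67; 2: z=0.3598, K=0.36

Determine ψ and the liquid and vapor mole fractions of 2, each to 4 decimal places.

Material balance + equilibrium reduce to Σ zᵢ(Kᵢ−1)/(1+ψ(Kᵢ−1)) = 0.
Feasibility: ΣzᵢKᵢ = 1.8389, Σzᵢ/Kᵢ = 1.2392 — both > 1, two phases present.
Newton iteration, ψ⁰ = 0.5:
  ψ = 0.5000: g = 0.24400, g' = -0.8490 → ψ = 0.7874
  ψ = 0.7874: g = -0.00237, g' = -0.9321 → ψ = 0.7849
Converged at ψ = 0.7849.
Compositions from xᵢ = zᵢ/(1+ψ(Kᵢ−1)), yᵢ = Kᵢxᵢ:
  1: x = 0.2771, y = 0.7397
  2: x = 0.7229, y = 0.2603

ψ = 0.7849, x_2 = 0.7229, y_2 = 0.2603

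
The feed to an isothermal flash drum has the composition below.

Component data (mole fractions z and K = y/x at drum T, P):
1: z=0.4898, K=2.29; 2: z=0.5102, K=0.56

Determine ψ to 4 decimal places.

ψ = 0.7177

Iterate (Newton) starting at ψ = 0.34:
  ψ = 0.3400: g = 0.17523, g' = -0.5304 → ψ = 0.6704
  ψ = 0.6704: g = 0.02043, g' = -0.4331 → ψ = 0.7175
  ψ = 0.7175: g = 0.00007, g' = -0.4308 → ψ = 0.7177
Converged at ψ = 0.7177.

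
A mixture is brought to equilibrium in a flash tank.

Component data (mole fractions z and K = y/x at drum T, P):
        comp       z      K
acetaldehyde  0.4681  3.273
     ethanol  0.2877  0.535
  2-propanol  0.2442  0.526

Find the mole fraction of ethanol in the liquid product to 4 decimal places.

x_ethanol = 0.4461

Material balance + equilibrium reduce to Σ zᵢ(Kᵢ−1)/(1+V/F(Kᵢ−1)) = 0.
Feasibility: ΣzᵢKᵢ = 1.8145, Σzᵢ/Kᵢ = 1.1450 — both > 1, two phases present.
Newton iteration, V/F⁰ = 0.5:
  V/F = 0.5000: g = 0.17200, g' = -0.7297 → V/F = 0.7357
  V/F = 0.7357: g = 0.01708, g' = -0.6117 → V/F = 0.7636
  V/F = 0.7636: g = 0.00006, g' = -0.6075 → V/F = 0.7637
Converged at V/F = 0.7637.
Compositions from xᵢ = zᵢ/(1+V/F(Kᵢ−1)), yᵢ = Kᵢxᵢ:
  acetaldehyde: x = 0.1711, y = 0.5600
  ethanol: x = 0.4461, y = 0.2387
  2-propanol: x = 0.3828, y = 0.2013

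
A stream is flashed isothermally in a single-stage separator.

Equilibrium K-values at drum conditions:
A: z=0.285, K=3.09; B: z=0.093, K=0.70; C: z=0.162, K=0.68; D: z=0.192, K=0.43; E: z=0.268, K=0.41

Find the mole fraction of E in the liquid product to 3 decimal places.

x_E = 0.312

Rachford–Rice: g(β) = Σ zᵢ(Kᵢ−1)/(1+β(Kᵢ−1)) = 0.
Feasibility: ΣzᵢKᵢ = 1.248, Σzᵢ/Kᵢ = 1.563 — both > 1, two phases present.
Newton–Raphson from β = 0.48:
  β = 0.480: g = -0.1677, g' = -0.645 → β = 0.220
  β = 0.220: g = 0.0157, g' = -0.818 → β = 0.239
Converged at β = 0.239.
Compositions from xᵢ = zᵢ/(1+β(Kᵢ−1)), yᵢ = Kᵢxᵢ:
  A: x = 0.190, y = 0.587
  B: x = 0.100, y = 0.070
  C: x = 0.175, y = 0.119
  D: x = 0.222, y = 0.096
  E: x = 0.312, y = 0.128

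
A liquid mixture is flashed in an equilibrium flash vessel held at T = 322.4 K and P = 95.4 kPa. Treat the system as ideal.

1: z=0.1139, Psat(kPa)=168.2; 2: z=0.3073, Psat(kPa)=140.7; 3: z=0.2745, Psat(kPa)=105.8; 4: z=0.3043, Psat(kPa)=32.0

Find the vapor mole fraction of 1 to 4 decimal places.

y_1 = 0.1724

Raoult's law: Kᵢ = Pᵢˢᵃᵗ/P = Pᵢˢᵃᵗ/95.4.
  K_1 = 168.2/95.4 = 1.763103, K_2 = 140.7/95.4 = 1.474843, K_3 = 105.8/95.4 = 1.109015, K_4 = 32.0/95.4 = 0.335430
Rachford–Rice: g(ψ) = Σ zᵢ(Kᵢ−1)/(1+ψ(Kᵢ−1)) = 0.
Check two-phase: ΣzᵢKᵢ = 1.0605 > 1 and Σzᵢ/Kᵢ = 1.4277 > 1, so g(0) = 0.0605 > 0 and g(1) = -0.4277 < 0.
Newton iteration, ψ⁰ = 0.5:
  ψ = 0.5000: g = -0.09365, g' = -0.3844 → ψ = 0.2563
  ψ = 0.2563: g = -0.01186, g' = -0.2998 → ψ = 0.2168
  ψ = 0.2168: g = -0.00015, g' = -0.2923 → ψ = 0.2163
Converged at ψ = 0.2163.
Compositions from xᵢ = zᵢ/(1+ψ(Kᵢ−1)), yᵢ = Kᵢxᵢ:
  1: x = 0.0978, y = 0.1724
  2: x = 0.2787, y = 0.4110
  3: x = 0.2682, y = 0.2974
  4: x = 0.3554, y = 0.1192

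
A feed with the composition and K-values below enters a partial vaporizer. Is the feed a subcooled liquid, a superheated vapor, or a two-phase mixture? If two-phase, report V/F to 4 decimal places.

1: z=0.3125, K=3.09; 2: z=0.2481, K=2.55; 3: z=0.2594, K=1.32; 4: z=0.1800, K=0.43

superheated vapor

ΣzᵢKᵢ = 2.0181; Σzᵢ/Kᵢ = 0.8135.
Since Σzᵢ/Kᵢ < 1 the mixture is above its dew point — single vapor phase.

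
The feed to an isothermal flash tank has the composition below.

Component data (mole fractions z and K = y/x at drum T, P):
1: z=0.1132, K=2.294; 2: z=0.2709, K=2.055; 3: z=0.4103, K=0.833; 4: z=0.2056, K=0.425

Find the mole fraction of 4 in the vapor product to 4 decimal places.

y_4 = 0.1337

Material balance + equilibrium reduce to Σ zᵢ(Kᵢ−1)/(1+V/F(Kᵢ−1)) = 0.
Check two-phase: ΣzᵢKᵢ = 1.2455 > 1 and Σzᵢ/Kᵢ = 1.1575 > 1, so g(0) = 0.2455 > 0 and g(1) = -0.1575 < 0.
Newton–Raphson from V/F = 0.38:
  V/F = 0.3800: g = 0.07777, g' = -0.3632 → V/F = 0.5941
  V/F = 0.5941: g = 0.00286, g' = -0.3454 → V/F = 0.6024
Converged at V/F = 0.6024.
Compositions from xᵢ = zᵢ/(1+V/F(Kᵢ−1)), yᵢ = Kᵢxᵢ:
  1: x = 0.0636, y = 0.1459
  2: x = 0.1656, y = 0.3404
  3: x = 0.4562, y = 0.3800
  4: x = 0.3146, y = 0.1337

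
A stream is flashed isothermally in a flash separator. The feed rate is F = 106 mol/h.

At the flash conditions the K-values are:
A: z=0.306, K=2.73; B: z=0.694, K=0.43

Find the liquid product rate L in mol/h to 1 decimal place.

L = 91.6 mol/h

Material balance + equilibrium reduce to Σ zᵢ(Kᵢ−1)/(1+β(Kᵢ−1)) = 0.
g(0) = ΣzᵢKᵢ − 1 = 0.134 and g(1) = 1 − Σzᵢ/Kᵢ = -0.726, so a root lies in (0, 1).
Binary case is linear: z₁(K₁−1)(1+β(K₂−1)) + z₂(K₂−1)(1+β(K₁−1)) = 0
⇒ β = [z₁(K₁−1)+z₂(K₂−1)] / [−(K₁−1)(K₂−1)] = 0.1338/0.9861 = 0.136
Then V = β·F = 0.1357·106 = 14.4 mol/h and L = F − V = 91.6 mol/h.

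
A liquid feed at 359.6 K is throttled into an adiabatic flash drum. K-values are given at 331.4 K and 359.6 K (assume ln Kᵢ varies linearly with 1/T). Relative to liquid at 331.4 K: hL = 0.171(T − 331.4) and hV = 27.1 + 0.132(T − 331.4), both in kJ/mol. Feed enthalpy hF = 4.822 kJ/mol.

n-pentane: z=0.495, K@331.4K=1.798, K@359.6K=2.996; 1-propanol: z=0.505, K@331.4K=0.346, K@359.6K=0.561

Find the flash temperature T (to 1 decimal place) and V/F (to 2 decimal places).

T = 332.7 K, V/F = 0.17

Adiabatic flash: solve Rachford–Rice at each trial T, then check hF = ψ·hV(T) + (1−ψ)·hL(T).
  T = 331.4 K: K = (1.798, 0.346), RR gives ψ = 0.124, H_out = 3.362 kJ/mol
  T = 359.6 K: K = (2.996, 0.561), RR gives ψ = 0.875, H_out = 27.561 kJ/mol
  T = 345.5 K: K = (2.345, 0.445), RR gives ψ = 0.516, H_out = 16.122 kJ/mol
  T = 338.4 K: K = (2.057, 0.393), RR gives ψ = 0.338, H_out = 10.261 kJ/mol
  T = 334.9 K: K = (1.925, 0.369), RR gives ψ = 0.238, H_out = 7.024 kJ/mol
  T = 333.1 K: K = (1.859, 0.357), RR gives ψ = 0.182, H_out = 5.206 kJ/mol
Linear interpolation between T = 331.4 (H_out = 3.362) and T = 333.1 (H_out = 5.206) on hF = 4.822 gives T ≈ 332.7 K, at which ψ = 0.17.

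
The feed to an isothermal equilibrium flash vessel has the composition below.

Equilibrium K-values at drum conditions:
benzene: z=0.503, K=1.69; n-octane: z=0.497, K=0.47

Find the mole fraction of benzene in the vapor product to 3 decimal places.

Material balance + equilibrium reduce to Σ zᵢ(Kᵢ−1)/(1+ψ(Kᵢ−1)) = 0.
g(0) = ΣzᵢKᵢ − 1 = 0.084 and g(1) = 1 − Σzᵢ/Kᵢ = -0.355, so a root lies in (0, 1).
Binary case is linear: z₁(K₁−1)(1+ψ(K₂−1)) + z₂(K₂−1)(1+ψ(K₁−1)) = 0
⇒ ψ = [z₁(K₁−1)+z₂(K₂−1)] / [−(K₁−1)(K₂−1)] = 0.0837/0.3657 = 0.229
Compositions from xᵢ = zᵢ/(1+ψ(Kᵢ−1)), yᵢ = Kᵢxᵢ:
  benzene: x = 0.434, y = 0.734
  n-octane: x = 0.566, y = 0.266

y_benzene = 0.734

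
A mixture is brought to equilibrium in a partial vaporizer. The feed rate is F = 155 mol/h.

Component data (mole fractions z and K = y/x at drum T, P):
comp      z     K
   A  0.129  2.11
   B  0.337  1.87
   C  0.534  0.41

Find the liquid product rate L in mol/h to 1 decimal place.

Material balance + equilibrium reduce to Σ zᵢ(Kᵢ−1)/(1+ψ(Kᵢ−1)) = 0.
Feasibility: ΣzᵢKᵢ = 1.121, Σzᵢ/Kᵢ = 1.544 — both > 1, two phases present.
Newton iteration, ψ⁰ = 0.5:
  ψ = 0.500: g = -0.1505, g' = -0.564 → ψ = 0.233
  ψ = 0.233: g = -0.0077, g' = -0.527 → ψ = 0.218
Converged at ψ = 0.218.
Then V = ψ·F = 0.2183·155 = 33.8 mol/h and L = F − V = 121.2 mol/h.

L = 121.2 mol/h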